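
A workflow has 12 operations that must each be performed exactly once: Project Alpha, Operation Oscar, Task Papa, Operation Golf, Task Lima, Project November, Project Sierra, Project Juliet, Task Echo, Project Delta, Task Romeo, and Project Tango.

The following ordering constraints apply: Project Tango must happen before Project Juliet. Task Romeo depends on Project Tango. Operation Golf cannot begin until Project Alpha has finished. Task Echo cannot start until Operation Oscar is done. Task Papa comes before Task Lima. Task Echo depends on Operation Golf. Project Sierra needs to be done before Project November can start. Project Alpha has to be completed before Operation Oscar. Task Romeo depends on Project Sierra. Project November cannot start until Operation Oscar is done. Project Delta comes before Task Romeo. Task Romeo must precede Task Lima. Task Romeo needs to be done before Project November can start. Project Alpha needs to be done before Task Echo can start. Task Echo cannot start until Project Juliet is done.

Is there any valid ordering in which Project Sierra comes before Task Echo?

The constraints leave Project Sierra and Task Echo unordered relative to each other; nothing requires Task Echo earlier.
So a valid ordering placing Project Sierra earlier than Task Echo exists.

Yes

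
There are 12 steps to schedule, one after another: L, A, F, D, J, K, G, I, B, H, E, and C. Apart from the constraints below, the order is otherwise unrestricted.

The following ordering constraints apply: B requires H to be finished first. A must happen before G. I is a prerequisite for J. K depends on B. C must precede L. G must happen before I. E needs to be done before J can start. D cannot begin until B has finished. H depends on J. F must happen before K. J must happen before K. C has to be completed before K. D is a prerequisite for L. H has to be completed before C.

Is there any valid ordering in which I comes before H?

Every valid ordering already has I before H (the constraints require it), so in particular at least one does.

Yes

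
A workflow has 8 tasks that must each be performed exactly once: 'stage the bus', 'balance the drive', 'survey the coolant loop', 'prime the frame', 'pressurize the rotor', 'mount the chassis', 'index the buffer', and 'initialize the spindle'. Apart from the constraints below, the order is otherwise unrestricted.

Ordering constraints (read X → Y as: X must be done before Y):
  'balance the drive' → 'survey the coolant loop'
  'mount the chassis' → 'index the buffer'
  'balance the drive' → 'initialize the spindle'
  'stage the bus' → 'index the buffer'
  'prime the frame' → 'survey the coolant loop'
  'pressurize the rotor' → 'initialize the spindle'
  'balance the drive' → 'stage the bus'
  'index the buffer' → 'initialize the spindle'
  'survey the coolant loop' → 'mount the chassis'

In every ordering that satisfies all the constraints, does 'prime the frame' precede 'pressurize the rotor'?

No

'prime the frame' and 'pressurize the rotor' are not related by any chain of constraints.
There exist valid orderings with 'pressurize the rotor' before 'prime the frame', so 'prime the frame' is not required to come first.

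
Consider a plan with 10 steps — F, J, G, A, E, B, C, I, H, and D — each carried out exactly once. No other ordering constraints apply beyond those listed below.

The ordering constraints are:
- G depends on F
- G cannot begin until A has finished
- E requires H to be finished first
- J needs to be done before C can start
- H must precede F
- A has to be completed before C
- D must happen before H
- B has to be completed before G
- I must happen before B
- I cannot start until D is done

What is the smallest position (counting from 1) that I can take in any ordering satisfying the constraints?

2

The only step forced before I (directly or transitively) is D.
So at minimum 1 step comes before I, putting I no earlier than position 2. That position is achievable by scheduling exactly that predecessor first.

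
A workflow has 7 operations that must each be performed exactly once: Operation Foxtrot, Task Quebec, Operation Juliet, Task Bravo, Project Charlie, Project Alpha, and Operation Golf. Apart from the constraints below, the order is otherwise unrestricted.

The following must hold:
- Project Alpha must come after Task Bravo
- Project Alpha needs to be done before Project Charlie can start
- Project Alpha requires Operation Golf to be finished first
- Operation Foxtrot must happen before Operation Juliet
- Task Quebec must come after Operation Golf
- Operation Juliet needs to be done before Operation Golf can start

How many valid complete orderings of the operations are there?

13

The operations with no prerequisites are Operation Foxtrot, Task Bravo; any of them can be placed first.
Counting all ways to extend the partial order to a total order gives 13.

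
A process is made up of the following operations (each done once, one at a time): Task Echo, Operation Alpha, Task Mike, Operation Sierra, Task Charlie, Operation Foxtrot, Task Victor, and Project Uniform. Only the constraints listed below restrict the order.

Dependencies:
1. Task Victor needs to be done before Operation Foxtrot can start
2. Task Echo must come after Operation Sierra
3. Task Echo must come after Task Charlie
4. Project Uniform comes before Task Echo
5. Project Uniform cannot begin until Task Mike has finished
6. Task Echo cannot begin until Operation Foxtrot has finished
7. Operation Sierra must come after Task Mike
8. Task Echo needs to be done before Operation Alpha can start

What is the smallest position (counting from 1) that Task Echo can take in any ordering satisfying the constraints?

The operations that are forced before Task Echo, directly or transitively, are Task Mike, Operation Sierra, Task Charlie, Operation Foxtrot, Task Victor, Project Uniform. That's 6 operations.
With 6 mandatory predecessors, the earliest Task Echo can sit is position 6+1 = 7, and placing just those 6 first achieves it.

7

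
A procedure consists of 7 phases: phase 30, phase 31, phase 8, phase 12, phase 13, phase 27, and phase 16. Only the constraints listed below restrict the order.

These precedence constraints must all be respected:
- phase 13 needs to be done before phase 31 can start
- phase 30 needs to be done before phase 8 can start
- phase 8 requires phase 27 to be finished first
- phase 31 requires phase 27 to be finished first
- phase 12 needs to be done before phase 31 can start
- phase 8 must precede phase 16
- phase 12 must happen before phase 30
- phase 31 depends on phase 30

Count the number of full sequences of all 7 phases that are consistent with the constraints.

3 phases have no prerequisites (phase 12, phase 13, phase 27), so any of them could come first.
Enumerating by repeatedly choosing an available phase (one whose prerequisites are all placed) gives 45 distinct complete orderings.

45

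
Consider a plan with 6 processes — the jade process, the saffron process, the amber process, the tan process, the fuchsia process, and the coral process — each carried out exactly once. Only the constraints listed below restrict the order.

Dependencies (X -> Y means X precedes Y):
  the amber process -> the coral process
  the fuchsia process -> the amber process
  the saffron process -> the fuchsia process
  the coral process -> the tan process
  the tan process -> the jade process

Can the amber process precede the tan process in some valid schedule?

Every valid ordering already has the amber process before the tan process (the constraints require it), so in particular at least one does.

Yes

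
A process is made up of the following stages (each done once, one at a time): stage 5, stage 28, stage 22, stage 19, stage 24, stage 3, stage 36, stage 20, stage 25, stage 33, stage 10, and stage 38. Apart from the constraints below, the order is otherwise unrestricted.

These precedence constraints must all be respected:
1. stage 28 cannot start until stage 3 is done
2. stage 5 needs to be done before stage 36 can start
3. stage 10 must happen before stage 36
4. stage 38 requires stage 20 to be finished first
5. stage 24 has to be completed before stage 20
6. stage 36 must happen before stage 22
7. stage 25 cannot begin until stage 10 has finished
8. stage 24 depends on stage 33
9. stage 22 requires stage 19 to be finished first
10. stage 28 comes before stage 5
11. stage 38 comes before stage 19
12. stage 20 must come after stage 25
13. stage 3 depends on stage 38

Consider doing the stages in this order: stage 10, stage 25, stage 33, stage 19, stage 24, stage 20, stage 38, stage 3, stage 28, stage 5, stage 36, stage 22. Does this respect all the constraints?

No

In the proposed order, stage 19 appears before stage 38.
That contradicts the constraint that stage 38 must precede stage 19.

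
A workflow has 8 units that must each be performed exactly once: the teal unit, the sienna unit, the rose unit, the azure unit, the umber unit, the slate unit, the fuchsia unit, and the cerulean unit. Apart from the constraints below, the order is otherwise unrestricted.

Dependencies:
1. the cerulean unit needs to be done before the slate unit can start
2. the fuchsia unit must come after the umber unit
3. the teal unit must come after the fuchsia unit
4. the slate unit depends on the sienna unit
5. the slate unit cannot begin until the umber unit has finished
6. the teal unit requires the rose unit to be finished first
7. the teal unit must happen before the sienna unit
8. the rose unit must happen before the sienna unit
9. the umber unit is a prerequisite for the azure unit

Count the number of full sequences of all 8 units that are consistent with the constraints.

3 units have no prerequisites (the rose unit, the umber unit, the cerulean unit), so any of them could come first.
Counting all ways to extend the partial order to a total order gives 116.

116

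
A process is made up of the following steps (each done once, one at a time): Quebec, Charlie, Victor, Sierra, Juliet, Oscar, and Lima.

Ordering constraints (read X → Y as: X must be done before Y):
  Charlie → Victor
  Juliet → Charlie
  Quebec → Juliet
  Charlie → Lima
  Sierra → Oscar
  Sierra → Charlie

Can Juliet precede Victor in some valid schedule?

Yes

Every valid ordering already has Juliet before Victor (the constraints require it), so in particular at least one does.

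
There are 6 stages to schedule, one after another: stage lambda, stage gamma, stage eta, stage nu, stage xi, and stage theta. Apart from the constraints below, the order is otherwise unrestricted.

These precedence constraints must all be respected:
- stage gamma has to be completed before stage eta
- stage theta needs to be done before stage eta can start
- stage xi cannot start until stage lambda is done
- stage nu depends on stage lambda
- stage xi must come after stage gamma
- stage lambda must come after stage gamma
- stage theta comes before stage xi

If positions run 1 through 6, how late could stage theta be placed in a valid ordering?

The stages that are forced after stage theta, directly or by a chain of constraints, are stage eta, stage xi. That's 2 stages.
With 2 mandatory successors out of 6 stages total, the latest slot for stage theta is 6−2 = 4, and it's reachable by doing all non-successors before stage theta.

4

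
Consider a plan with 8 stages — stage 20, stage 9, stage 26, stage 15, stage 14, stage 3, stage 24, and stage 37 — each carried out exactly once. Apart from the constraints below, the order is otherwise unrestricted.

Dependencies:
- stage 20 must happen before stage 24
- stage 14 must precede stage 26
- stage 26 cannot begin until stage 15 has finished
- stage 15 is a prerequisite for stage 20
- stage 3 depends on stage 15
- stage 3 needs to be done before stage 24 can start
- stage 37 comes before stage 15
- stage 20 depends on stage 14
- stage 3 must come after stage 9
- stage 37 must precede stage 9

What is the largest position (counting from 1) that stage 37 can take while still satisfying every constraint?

2

Every stage that must follow stage 37 has to come after it. Tracing all chains starting from stage 37, those stages are: stage 20, stage 9, stage 26, stage 15, stage 3, stage 24 — 6 in total.
So at least 6 stages follow stage 37, putting stage 37 no later than position 2. That position is achievable by scheduling everything else first.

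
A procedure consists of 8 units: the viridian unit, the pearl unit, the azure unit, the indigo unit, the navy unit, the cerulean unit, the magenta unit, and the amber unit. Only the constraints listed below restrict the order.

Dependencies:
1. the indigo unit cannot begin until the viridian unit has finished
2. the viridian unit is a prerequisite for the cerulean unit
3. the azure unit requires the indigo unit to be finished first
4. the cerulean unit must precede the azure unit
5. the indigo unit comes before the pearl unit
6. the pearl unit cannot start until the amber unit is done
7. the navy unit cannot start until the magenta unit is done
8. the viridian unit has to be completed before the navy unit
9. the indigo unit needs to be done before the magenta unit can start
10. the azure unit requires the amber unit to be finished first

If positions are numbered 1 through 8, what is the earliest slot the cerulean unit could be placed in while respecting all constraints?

2

The only unit forced before the cerulean unit (directly or transitively) is the viridian unit.
So at minimum 1 unit comes before the cerulean unit, putting the cerulean unit no earlier than position 2. That position is achievable by scheduling exactly that predecessor first.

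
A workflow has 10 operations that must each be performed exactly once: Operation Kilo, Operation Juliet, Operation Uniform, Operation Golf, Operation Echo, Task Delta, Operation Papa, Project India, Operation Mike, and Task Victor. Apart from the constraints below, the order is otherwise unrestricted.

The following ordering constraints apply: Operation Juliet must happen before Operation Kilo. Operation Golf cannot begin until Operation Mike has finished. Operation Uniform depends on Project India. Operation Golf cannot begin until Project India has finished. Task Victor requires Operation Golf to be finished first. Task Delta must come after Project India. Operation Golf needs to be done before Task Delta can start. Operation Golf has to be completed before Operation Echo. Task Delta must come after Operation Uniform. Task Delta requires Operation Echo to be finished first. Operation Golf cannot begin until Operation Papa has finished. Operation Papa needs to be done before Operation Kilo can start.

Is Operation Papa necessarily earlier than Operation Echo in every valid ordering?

Following the dependencies: Operation Papa → Operation Golf → Operation Echo.
Hence Operation Papa necessarily comes before Operation Echo.

Yes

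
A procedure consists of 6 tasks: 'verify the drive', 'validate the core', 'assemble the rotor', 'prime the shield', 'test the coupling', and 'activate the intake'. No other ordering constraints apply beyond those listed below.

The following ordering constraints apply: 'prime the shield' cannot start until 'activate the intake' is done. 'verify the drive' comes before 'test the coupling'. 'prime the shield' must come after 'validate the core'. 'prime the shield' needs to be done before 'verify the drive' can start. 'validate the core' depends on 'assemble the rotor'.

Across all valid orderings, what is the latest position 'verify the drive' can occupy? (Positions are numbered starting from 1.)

5

The only task forced after 'verify the drive' (directly or by a chain) is 'test the coupling'.
With 1 mandatory successor out of 6 tasks total, the latest slot for 'verify the drive' is 6−1 = 5, and it's reachable by doing all non-successors before 'verify the drive'.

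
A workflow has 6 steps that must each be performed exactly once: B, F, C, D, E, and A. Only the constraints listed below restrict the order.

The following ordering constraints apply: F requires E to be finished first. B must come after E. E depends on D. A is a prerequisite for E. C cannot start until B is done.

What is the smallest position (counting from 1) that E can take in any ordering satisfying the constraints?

The steps that are forced before E, directly or transitively, are D, A. That's 2 steps.
So at minimum 2 steps come before E, putting E no earlier than position 3. That position is achievable by scheduling exactly those predecessors first.

3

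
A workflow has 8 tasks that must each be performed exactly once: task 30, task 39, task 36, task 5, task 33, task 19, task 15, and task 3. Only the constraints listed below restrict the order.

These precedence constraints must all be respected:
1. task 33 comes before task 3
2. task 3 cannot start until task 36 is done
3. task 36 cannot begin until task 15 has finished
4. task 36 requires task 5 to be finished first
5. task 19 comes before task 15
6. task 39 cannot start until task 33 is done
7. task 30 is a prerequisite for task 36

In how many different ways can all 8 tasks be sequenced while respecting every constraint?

4 tasks have no prerequisites (task 30, task 5, task 33, task 19), so any of them could come first.
Counting all ways to extend the partial order to a total order gives 324.

324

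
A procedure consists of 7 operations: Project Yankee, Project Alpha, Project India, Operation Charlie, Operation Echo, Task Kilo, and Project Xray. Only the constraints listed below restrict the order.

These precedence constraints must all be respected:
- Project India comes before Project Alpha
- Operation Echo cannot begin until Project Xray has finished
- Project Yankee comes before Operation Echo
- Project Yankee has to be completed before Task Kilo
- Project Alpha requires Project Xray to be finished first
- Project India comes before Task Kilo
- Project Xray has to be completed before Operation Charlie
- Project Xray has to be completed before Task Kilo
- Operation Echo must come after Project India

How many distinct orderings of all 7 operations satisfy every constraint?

The operations with no prerequisites are Project Yankee, Project India, Project Xray; any of them can be placed first.
Counting all ways to extend the partial order to a total order gives 202.

202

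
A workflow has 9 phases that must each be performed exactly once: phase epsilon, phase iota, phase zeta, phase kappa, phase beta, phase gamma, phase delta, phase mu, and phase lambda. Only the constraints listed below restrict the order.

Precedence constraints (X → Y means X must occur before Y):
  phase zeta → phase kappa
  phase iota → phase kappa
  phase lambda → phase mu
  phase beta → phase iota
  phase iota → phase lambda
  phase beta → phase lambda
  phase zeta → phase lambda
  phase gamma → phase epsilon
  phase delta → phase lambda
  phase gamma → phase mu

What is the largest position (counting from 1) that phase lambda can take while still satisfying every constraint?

The only phase forced after phase lambda (directly or by a chain) is phase mu.
So at least 1 phase follows phase lambda, putting phase lambda no later than position 8. That position is achievable by scheduling everything else first.

8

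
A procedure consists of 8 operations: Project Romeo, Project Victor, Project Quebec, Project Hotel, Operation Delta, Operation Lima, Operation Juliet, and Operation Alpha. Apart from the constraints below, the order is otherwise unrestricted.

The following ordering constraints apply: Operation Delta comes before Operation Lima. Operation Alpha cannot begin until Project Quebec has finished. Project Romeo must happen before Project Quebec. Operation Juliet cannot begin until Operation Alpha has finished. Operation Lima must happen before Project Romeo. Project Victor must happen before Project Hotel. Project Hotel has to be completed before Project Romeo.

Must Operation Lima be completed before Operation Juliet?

Chaining the stated constraints: Operation Lima → Project Romeo → Project Quebec → Operation Alpha → Operation Juliet.
Hence Operation Lima necessarily comes before Operation Juliet.

Yes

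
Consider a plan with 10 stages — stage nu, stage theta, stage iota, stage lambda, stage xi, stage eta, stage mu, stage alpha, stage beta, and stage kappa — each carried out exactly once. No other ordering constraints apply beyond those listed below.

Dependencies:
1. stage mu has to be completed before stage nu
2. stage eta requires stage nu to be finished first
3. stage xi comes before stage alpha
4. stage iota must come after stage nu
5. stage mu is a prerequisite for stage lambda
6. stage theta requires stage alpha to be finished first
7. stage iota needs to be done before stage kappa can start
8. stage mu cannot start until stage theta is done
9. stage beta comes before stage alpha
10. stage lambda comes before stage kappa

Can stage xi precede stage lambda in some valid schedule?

Yes

The constraints force stage xi before stage lambda, so yes — every valid ordering has stage xi earlier.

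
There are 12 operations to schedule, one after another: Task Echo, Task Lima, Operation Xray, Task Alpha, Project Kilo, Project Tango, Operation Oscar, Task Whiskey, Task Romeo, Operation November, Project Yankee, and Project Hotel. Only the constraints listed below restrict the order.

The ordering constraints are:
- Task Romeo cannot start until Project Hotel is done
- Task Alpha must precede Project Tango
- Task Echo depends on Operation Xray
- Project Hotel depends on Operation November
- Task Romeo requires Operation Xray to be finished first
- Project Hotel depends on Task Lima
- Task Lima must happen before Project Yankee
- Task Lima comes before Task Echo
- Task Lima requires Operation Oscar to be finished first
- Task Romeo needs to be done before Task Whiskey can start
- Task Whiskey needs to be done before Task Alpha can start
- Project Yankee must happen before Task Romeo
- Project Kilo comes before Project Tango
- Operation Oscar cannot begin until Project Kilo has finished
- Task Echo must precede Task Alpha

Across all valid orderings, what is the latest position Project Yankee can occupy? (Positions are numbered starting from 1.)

Every operation that must follow Project Yankee has to come after it. Tracing all chains starting from Project Yankee, those operations are: Task Alpha, Project Tango, Task Whiskey, Task Romeo — 4 in total.
So at least 4 operations follow Project Yankee, putting Project Yankee no later than position 8. That position is achievable by scheduling everything else first.

8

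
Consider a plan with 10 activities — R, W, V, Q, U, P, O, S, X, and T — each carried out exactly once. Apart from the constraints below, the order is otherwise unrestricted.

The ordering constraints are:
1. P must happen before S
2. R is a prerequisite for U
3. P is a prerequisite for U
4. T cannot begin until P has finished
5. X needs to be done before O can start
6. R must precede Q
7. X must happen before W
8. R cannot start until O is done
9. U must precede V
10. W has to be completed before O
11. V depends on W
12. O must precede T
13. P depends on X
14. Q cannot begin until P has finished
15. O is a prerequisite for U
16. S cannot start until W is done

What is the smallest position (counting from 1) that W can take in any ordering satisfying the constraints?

The only activity forced before W (directly or transitively) is X.
So at minimum 1 activity comes before W, putting W no earlier than position 2. That position is achievable by scheduling exactly that predecessor first.

2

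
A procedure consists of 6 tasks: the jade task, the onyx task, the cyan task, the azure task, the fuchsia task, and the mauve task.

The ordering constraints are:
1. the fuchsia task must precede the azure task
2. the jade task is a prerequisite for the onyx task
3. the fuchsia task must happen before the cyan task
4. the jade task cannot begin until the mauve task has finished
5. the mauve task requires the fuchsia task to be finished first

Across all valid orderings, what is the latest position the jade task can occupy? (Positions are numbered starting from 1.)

5

Following the constraints forward from the jade task, its only required successor is the onyx task.
With 1 mandatory successor out of 6 tasks total, the latest slot for the jade task is 6−1 = 5, and it's reachable by doing all non-successors before the jade task.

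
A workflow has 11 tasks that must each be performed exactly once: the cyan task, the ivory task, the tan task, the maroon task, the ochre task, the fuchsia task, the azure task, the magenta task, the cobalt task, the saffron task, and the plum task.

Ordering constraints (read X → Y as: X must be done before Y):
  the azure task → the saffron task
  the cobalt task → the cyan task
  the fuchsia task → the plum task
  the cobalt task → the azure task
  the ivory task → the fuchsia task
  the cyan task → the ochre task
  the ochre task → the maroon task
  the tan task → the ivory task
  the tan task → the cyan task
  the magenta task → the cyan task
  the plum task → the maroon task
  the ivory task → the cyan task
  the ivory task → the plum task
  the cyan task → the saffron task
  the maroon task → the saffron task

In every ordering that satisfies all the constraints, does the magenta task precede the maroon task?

Yes

Following the dependencies: the magenta task → the cyan task → the ochre task → the maroon task.
Hence the magenta task necessarily comes before the maroon task.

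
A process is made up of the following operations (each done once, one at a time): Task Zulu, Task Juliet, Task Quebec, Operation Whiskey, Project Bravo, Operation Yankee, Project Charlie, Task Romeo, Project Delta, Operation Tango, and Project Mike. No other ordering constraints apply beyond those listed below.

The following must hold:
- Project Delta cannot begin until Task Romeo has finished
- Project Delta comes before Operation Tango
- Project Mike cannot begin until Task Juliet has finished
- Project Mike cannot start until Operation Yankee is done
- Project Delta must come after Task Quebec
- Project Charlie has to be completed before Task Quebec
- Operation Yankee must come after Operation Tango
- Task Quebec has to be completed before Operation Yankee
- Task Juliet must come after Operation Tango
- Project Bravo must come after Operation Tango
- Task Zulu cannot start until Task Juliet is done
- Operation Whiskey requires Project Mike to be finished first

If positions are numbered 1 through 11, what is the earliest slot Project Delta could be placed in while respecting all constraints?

The operations that are forced before Project Delta, directly or transitively, are Task Quebec, Project Charlie, Task Romeo. That's 3 operations.
With 3 mandatory predecessors, the earliest Project Delta can sit is position 3+1 = 4, and placing just those 3 first achieves it.

4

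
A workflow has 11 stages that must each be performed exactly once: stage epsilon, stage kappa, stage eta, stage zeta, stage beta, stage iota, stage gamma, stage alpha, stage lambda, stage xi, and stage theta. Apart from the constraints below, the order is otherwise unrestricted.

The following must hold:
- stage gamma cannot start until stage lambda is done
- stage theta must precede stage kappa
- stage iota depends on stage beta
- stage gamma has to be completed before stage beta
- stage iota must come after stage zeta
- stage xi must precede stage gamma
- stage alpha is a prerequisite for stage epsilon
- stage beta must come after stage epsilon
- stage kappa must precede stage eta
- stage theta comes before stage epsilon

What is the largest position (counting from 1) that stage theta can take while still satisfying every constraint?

6

Every stage that must follow stage theta has to come after it. Tracing all chains starting from stage theta, those stages are: stage epsilon, stage kappa, stage eta, stage beta, stage iota — 5 in total.
So at least 5 stages follow stage theta, putting stage theta no later than position 6. That position is achievable by scheduling everything else first.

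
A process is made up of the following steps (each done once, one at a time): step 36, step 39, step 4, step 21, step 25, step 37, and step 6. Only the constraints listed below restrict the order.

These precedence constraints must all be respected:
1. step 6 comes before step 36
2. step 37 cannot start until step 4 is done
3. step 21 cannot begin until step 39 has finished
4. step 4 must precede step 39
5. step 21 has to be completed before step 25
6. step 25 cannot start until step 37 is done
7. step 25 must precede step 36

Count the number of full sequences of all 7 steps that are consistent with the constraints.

18

The steps with no prerequisites are step 4, step 6; any of them can be placed first.
Systematically extending each partial ordering one step at a time and counting, there are 18 complete orderings.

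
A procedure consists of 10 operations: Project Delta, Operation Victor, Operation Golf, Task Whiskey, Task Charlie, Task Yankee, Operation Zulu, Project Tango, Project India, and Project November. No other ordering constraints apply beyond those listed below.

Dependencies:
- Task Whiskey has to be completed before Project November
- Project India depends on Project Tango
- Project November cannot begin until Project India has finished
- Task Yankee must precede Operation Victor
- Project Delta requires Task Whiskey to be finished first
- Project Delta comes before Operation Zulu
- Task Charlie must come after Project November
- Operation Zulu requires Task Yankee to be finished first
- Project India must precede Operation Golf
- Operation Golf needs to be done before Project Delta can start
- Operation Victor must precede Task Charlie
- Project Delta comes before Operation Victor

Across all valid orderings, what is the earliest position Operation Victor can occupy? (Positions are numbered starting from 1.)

7

Every operation that must precede Operation Victor has to come before it. Tracing all chains that end at Operation Victor, those operations are: Project Delta, Operation Golf, Task Whiskey, Task Yankee, Project Tango, Project India — 6 in total.
So at minimum 6 operations come before Operation Victor, putting Operation Victor no earlier than position 7. That position is achievable by scheduling exactly those predecessors first.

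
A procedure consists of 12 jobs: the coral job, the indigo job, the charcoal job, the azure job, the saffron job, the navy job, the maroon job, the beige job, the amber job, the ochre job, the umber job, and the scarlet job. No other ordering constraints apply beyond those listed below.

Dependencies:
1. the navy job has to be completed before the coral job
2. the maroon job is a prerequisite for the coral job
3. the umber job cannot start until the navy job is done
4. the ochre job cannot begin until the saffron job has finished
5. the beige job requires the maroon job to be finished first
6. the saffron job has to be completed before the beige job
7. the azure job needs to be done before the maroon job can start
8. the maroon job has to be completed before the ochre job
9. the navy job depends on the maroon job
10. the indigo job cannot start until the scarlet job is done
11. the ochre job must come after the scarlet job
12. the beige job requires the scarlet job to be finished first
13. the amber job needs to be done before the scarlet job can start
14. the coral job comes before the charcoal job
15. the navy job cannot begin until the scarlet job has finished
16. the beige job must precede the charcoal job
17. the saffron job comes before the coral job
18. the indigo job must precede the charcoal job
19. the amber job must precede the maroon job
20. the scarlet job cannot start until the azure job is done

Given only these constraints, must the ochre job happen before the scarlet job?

No

The constraints actually force the scarlet job before the ochre job (via the scarlet job → the ochre job), not the other way around.
So the ochre job does not have to come before the scarlet job — it cannot.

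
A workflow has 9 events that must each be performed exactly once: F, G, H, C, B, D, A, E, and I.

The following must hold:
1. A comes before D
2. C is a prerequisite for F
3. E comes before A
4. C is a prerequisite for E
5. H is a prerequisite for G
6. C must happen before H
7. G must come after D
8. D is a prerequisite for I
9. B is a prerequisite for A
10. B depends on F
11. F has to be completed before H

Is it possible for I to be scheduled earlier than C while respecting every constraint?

There is a dependency chain C → E → A → D → I, so I always comes after C.
Hence I can never be scheduled before C.

No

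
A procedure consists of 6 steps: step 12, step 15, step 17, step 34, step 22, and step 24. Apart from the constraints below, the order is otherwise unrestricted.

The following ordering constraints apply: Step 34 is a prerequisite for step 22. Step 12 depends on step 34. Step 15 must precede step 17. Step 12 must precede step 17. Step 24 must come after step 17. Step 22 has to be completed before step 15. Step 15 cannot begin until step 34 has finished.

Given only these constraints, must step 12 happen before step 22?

No

Step 12 and step 22 are not related by any chain of constraints.
There exist valid orderings with step 22 before step 12, so step 12 is not required to come first.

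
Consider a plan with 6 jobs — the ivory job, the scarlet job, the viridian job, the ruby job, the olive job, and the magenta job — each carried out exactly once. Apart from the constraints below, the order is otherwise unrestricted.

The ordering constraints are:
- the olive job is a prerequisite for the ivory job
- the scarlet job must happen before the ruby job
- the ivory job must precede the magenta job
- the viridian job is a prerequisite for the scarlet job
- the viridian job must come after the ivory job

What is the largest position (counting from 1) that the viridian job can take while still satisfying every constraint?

4

Following every chain forward from the viridian job, the jobs that must come later are the scarlet job, the ruby job — 2 of them.
With 2 mandatory successors out of 6 jobs total, the latest slot for the viridian job is 6−2 = 4, and it's reachable by doing all non-successors before the viridian job.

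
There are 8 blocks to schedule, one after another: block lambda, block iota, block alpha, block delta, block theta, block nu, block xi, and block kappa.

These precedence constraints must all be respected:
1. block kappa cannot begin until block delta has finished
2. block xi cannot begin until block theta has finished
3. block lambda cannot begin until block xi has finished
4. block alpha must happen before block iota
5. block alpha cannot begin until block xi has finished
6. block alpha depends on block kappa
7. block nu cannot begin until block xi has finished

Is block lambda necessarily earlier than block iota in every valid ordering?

No

Block lambda and block iota are not related by any chain of constraints.
So block lambda can come before block iota or after — it is not forced.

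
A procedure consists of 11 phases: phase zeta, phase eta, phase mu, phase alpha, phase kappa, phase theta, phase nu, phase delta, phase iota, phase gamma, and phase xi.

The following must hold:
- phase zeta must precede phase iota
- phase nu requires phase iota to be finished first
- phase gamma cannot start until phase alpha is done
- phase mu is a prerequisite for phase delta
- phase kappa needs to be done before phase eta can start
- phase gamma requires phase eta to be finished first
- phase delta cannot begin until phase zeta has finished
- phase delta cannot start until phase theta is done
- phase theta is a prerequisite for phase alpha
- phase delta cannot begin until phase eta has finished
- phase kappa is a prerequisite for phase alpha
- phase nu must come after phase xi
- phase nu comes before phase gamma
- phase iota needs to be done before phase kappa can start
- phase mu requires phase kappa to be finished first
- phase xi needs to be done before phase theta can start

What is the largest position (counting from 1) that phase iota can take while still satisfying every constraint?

4

The phases that are forced after phase iota, directly or by a chain of constraints, are phase eta, phase mu, phase alpha, phase kappa, phase nu, phase delta, phase gamma. That's 7 phases.
So at least 7 phases follow phase iota, putting phase iota no later than position 4. That position is achievable by scheduling everything else first.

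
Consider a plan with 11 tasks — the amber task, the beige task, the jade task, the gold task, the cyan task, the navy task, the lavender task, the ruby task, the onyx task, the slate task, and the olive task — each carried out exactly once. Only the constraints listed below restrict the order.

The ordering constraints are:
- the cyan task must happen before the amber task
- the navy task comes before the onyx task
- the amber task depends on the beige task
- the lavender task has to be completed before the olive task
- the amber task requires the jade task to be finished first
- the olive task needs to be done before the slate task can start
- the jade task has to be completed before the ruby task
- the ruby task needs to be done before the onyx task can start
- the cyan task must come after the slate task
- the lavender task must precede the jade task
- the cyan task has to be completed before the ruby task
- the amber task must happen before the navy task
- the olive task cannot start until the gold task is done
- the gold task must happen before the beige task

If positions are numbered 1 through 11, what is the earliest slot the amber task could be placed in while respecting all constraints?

8

Working backwards through the constraints from the amber task, its full set of required predecessors is the beige task, the jade task, the gold task, the cyan task, the lavender task, the slate task, the olive task — 7 of them.
With 7 mandatory predecessors, the earliest the amber task can sit is position 7+1 = 8, and placing just those 7 first achieves it.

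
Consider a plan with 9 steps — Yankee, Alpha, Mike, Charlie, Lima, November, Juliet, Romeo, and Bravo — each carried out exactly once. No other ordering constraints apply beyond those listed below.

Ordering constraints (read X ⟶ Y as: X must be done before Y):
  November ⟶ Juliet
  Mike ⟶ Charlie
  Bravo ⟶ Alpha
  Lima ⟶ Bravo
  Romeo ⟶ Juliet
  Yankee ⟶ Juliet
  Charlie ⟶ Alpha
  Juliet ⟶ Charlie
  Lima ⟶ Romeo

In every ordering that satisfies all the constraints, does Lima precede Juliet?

Yes

Chaining the stated constraints: Lima → Romeo → Juliet.
That forces Lima before Juliet in every valid schedule.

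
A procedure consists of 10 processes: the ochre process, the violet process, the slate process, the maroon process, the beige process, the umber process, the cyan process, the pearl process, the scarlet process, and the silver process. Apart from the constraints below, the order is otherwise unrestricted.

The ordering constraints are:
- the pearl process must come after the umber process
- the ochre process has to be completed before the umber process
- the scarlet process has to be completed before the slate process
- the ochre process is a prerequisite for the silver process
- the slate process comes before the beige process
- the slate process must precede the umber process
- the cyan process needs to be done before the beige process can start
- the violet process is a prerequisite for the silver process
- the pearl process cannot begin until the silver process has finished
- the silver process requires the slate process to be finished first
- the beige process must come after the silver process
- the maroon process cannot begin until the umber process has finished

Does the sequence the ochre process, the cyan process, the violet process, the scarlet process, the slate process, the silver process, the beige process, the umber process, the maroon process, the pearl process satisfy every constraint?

Yes

Every stated constraint is respected: the ochre process sits at position 1, ahead of the umber process at position 8, and each of the other listed pairs likewise has the predecessor earlier in the sequence.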